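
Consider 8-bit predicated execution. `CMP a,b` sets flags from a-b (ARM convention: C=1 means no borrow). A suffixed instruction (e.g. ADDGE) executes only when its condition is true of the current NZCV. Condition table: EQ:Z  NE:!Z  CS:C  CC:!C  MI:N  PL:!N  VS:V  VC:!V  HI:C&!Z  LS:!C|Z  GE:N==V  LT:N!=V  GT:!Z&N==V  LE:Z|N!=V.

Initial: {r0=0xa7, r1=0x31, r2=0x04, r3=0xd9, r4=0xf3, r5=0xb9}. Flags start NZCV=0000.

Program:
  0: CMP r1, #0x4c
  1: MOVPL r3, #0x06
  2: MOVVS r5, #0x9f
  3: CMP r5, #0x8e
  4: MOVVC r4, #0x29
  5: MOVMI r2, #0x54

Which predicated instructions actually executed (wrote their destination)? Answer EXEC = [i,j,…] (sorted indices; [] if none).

0: ✓ CMP  NZCV=1000
1: · MOVPL
2: · MOVVS
3: ✓ CMP  NZCV=0010
4: ✓ MOVVC  r4←0x29
5: · MOVMI

EXEC = [4]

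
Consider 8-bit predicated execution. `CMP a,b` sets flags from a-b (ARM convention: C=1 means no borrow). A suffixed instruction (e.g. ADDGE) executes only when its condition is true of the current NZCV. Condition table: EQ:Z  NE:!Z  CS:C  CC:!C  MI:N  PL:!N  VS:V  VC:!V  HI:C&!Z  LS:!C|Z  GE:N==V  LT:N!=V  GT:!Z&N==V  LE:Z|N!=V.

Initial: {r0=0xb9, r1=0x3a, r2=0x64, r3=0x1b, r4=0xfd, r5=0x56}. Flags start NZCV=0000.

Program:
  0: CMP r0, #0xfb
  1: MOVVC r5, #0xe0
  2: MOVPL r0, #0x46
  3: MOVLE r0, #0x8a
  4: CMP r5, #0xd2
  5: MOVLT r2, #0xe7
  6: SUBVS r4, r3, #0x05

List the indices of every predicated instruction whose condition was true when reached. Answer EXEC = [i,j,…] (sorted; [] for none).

EXEC = [1,3]

[0] flags=1000 → (cmp)
[1] flags=1000 VC?T → r5=0xe0
[2] flags=1000 PL?F → skip
[3] flags=1000 LE?T → r0=0x8a
[4] flags=0010 → (cmp)
[5] flags=0010 LT?F → skip
[6] flags=0010 VS?F → skip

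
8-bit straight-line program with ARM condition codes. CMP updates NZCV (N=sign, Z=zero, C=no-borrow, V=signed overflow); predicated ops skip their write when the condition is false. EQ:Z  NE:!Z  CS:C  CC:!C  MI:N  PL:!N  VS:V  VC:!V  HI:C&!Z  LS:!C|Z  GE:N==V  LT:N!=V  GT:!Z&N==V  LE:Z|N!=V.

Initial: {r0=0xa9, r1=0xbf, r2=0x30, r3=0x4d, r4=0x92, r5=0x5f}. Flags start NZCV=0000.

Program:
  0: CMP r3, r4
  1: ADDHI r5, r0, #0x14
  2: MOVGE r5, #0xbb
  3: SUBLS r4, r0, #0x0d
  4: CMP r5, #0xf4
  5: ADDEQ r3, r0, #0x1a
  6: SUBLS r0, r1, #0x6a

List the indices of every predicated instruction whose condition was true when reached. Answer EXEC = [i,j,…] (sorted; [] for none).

0: ✓ CMP  NZCV=1001
1: · ADDHI
2: ✓ MOVGE  r5←0xbb
3: ✓ SUBLS  r4←0x9c
4: ✓ CMP  NZCV=1000
5: · ADDEQ
6: ✓ SUBLS  r0←0x55

EXEC = [2,3,6]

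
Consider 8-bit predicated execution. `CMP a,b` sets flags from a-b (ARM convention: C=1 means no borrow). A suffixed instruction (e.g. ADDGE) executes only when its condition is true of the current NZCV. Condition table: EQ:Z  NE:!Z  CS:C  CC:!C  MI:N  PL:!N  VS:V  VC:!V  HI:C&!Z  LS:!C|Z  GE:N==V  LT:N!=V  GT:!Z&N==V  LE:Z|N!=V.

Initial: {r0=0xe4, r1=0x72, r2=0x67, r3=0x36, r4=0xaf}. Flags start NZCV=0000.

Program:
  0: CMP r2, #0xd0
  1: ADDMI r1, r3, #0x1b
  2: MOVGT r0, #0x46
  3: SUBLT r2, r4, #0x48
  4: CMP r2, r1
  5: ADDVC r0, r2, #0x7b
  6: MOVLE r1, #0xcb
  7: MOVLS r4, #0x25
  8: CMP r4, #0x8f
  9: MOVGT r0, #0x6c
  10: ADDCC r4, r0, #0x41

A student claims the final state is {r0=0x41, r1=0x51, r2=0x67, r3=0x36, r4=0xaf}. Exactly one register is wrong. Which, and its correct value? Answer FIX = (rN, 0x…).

FIX = (r0, 0x6c)

[0] flags=1001 → (cmp)
[1] flags=1001 MI?T → r1=0x51
[2] flags=1001 GT?T → r0=0x46
[3] flags=1001 LT?F → skip
[4] flags=0010 → (cmp)
[5] flags=0010 VC?T → r0=0xe2
[6] flags=0010 LE?F → skip
[7] flags=0010 LS?F → skip
[8] flags=0010 → (cmp)
[9] flags=0010 GT?T → r0=0x6c
[10] flags=0010 CC?F → skip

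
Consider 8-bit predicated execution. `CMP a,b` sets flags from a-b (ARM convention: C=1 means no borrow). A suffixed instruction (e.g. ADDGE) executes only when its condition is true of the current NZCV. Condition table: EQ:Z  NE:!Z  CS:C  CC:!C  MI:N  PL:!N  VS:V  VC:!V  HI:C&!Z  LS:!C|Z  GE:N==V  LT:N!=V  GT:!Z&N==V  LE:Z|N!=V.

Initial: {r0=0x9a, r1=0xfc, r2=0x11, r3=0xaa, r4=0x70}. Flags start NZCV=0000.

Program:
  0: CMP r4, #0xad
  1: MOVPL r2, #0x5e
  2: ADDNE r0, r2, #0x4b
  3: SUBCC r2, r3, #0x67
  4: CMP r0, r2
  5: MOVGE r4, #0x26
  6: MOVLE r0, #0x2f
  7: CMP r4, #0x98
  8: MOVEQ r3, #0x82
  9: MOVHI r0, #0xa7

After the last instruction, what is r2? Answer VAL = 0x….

VAL = 0x43

0: ✓ CMP  NZCV=1001
1: · MOVPL
2: ✓ ADDNE  r0←0x5c
3: ✓ SUBCC  r2←0x43
4: ✓ CMP  NZCV=0010
5: ✓ MOVGE  r4←0x26
6: · MOVLE
7: ✓ CMP  NZCV=1001
8: · MOVEQ
9: · MOVHI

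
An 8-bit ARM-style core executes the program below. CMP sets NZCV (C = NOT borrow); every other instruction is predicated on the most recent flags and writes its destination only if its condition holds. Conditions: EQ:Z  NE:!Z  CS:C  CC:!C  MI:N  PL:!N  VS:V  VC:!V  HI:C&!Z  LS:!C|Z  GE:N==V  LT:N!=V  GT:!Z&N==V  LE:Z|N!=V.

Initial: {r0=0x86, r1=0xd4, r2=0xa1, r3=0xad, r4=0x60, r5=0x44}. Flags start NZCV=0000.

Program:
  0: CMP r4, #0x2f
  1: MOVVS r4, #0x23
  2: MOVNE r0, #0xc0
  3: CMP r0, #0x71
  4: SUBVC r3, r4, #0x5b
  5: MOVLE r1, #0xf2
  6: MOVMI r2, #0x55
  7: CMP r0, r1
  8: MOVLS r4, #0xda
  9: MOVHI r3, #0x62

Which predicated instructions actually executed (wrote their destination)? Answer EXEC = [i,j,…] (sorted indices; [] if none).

0: ✓ CMP  NZCV=0010
1: · MOVVS
2: ✓ MOVNE  r0←0xc0
3: ✓ CMP  NZCV=0011
4: · SUBVC
5: ✓ MOVLE  r1←0xf2
6: · MOVMI
7: ✓ CMP  NZCV=1000
8: ✓ MOVLS  r4←0xda
9: · MOVHI

EXEC = [2,5,8]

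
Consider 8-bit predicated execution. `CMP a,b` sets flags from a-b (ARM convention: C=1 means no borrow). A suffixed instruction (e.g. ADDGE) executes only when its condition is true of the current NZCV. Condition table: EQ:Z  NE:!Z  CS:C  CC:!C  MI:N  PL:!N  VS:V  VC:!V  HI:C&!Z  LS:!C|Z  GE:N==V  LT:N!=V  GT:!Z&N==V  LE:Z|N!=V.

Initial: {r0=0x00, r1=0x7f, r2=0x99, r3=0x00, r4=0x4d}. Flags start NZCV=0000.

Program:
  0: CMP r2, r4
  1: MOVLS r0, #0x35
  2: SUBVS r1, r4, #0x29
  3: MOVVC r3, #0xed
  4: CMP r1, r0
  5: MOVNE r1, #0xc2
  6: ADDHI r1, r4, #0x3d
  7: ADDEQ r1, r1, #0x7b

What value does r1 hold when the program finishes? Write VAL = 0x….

VAL = 0x8a

[0] flags=0011 → (cmp)
[1] flags=0011 LS?F → skip
[2] flags=0011 VS?T → r1=0x24
[3] flags=0011 VC?F → skip
[4] flags=0010 → (cmp)
[5] flags=0010 NE?T → r1=0xc2
[6] flags=0010 HI?T → r1=0x8a
[7] flags=0010 EQ?F → skip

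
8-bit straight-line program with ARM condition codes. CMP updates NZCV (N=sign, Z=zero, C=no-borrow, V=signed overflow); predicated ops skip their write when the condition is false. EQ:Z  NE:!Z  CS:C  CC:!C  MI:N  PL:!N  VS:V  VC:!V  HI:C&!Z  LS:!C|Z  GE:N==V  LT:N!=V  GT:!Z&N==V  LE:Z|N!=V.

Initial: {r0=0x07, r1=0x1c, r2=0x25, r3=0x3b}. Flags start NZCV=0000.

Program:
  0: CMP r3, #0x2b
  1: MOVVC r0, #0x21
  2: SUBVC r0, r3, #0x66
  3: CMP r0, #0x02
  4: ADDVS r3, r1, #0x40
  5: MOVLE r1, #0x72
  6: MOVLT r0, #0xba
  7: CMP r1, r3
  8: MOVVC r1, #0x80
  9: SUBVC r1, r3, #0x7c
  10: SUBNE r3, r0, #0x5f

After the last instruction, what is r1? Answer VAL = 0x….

VAL = 0xbf

0: ✓ CMP  NZCV=0010
1: ✓ MOVVC  r0←0x21
2: ✓ SUBVC  r0←0xd5
3: ✓ CMP  NZCV=1010
4: · ADDVS
5: ✓ MOVLE  r1←0x72
6: ✓ MOVLT  r0←0xba
7: ✓ CMP  NZCV=0010
8: ✓ MOVVC  r1←0x80
9: ✓ SUBVC  r1←0xbf
10: ✓ SUBNE  r3←0x5b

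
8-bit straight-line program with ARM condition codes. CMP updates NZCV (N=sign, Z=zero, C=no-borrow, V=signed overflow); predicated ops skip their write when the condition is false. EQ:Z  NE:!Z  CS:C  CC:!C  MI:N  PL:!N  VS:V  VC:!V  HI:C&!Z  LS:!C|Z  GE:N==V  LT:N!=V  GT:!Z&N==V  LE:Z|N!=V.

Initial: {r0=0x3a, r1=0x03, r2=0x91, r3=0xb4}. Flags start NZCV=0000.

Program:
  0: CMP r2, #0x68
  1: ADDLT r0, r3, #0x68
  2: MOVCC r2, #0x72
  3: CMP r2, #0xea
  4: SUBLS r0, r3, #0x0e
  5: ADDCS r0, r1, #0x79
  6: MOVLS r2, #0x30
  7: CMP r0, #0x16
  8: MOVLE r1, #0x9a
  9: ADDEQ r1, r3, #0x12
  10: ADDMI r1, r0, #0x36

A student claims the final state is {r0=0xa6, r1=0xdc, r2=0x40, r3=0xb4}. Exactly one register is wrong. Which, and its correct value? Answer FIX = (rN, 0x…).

0: ✓ CMP  NZCV=0011
1: ✓ ADDLT  r0←0x1c
2: · MOVCC
3: ✓ CMP  NZCV=1000
4: ✓ SUBLS  r0←0xa6
5: · ADDCS
6: ✓ MOVLS  r2←0x30
7: ✓ CMP  NZCV=1010
8: ✓ MOVLE  r1←0x9a
9: · ADDEQ
10: ✓ ADDMI  r1←0xdc

FIX = (r2, 0x30)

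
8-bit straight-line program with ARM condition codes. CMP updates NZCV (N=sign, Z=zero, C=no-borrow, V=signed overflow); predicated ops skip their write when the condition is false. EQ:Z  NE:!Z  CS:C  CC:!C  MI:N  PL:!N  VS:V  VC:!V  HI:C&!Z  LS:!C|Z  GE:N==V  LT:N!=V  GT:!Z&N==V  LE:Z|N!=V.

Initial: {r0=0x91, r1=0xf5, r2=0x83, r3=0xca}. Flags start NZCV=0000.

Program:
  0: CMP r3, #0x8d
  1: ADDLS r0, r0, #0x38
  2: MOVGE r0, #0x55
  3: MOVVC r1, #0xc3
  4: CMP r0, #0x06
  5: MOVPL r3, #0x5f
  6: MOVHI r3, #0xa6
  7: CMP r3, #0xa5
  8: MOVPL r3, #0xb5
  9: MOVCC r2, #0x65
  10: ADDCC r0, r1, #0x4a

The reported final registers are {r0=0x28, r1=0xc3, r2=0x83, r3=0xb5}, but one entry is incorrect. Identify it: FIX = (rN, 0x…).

FIX = (r0, 0x55)

[0] flags=0010 → (cmp)
[1] flags=0010 LS?F → skip
[2] flags=0010 GE?T → r0=0x55
[3] flags=0010 VC?T → r1=0xc3
[4] flags=0010 → (cmp)
[5] flags=0010 PL?T → r3=0x5f
[6] flags=0010 HI?T → r3=0xa6
[7] flags=0010 → (cmp)
[8] flags=0010 PL?T → r3=0xb5
[9] flags=0010 CC?F → skip
[10] flags=0010 CC?F → skip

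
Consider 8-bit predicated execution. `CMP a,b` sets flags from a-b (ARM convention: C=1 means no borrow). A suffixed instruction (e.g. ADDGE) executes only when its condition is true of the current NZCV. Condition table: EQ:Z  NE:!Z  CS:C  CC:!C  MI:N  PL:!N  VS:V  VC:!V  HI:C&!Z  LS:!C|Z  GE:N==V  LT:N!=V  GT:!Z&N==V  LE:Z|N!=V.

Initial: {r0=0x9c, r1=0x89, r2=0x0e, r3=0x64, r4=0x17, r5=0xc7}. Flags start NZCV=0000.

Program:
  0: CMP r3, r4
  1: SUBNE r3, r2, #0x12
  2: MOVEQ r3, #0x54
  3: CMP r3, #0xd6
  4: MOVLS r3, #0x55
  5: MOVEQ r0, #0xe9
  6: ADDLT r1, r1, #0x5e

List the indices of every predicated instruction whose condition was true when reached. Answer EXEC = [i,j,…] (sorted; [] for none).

EXEC = [1]

0: ✓ CMP  NZCV=0010
1: ✓ SUBNE  r3←0xfc
2: · MOVEQ
3: ✓ CMP  NZCV=0010
4: · MOVLS
5: · MOVEQ
6: · ADDLT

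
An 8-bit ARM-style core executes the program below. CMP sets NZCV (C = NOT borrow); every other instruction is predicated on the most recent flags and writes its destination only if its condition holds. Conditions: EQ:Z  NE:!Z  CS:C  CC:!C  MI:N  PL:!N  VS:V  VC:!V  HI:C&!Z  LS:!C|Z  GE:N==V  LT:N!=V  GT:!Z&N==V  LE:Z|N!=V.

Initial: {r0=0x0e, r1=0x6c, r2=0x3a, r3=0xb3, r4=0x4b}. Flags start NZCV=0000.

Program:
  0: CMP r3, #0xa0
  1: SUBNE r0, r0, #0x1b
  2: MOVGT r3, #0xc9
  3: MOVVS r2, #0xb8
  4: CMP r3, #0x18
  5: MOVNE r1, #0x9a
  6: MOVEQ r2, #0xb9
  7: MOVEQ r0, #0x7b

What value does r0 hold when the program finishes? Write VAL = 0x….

VAL = 0xf3

0: ✓ CMP  NZCV=0010
1: ✓ SUBNE  r0←0xf3
2: ✓ MOVGT  r3←0xc9
3: · MOVVS
4: ✓ CMP  NZCV=1010
5: ✓ MOVNE  r1←0x9a
6: · MOVEQ
7: · MOVEQ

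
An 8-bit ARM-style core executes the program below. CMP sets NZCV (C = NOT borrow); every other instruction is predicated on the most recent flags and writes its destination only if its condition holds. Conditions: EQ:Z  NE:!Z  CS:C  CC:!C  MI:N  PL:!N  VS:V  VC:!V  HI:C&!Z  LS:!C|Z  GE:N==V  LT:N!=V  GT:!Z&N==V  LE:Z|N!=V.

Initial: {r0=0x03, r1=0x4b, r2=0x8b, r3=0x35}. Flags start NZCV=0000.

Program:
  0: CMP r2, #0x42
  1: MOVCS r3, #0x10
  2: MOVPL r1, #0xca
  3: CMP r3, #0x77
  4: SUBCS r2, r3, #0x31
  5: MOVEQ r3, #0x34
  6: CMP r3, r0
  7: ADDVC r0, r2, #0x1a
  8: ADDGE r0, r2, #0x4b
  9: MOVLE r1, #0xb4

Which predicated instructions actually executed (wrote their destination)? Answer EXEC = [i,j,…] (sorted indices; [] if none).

EXEC = [1,2,7,8]

[0] flags=0011 → (cmp)
[1] flags=0011 CS?T → r3=0x10
[2] flags=0011 PL?T → r1=0xca
[3] flags=1000 → (cmp)
[4] flags=1000 CS?F → skip
[5] flags=1000 EQ?F → skip
[6] flags=0010 → (cmp)
[7] flags=0010 VC?T → r0=0xa5
[8] flags=0010 GE?T → r0=0xd6
[9] flags=0010 LE?F → skip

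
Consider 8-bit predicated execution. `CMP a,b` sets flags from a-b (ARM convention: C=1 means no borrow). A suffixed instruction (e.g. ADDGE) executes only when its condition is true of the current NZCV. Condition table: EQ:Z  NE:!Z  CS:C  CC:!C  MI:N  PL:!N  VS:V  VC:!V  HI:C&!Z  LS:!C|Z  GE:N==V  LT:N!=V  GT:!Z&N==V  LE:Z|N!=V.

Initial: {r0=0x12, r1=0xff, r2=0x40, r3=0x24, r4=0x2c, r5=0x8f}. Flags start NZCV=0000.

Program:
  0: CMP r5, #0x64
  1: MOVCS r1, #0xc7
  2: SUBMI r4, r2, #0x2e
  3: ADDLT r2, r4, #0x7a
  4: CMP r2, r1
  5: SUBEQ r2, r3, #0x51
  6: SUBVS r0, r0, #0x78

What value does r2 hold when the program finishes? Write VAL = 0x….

VAL = 0xa6

[0] flags=0011 → (cmp)
[1] flags=0011 CS?T → r1=0xc7
[2] flags=0011 MI?F → skip
[3] flags=0011 LT?T → r2=0xa6
[4] flags=1000 → (cmp)
[5] flags=1000 EQ?F → skip
[6] flags=1000 VS?F → skip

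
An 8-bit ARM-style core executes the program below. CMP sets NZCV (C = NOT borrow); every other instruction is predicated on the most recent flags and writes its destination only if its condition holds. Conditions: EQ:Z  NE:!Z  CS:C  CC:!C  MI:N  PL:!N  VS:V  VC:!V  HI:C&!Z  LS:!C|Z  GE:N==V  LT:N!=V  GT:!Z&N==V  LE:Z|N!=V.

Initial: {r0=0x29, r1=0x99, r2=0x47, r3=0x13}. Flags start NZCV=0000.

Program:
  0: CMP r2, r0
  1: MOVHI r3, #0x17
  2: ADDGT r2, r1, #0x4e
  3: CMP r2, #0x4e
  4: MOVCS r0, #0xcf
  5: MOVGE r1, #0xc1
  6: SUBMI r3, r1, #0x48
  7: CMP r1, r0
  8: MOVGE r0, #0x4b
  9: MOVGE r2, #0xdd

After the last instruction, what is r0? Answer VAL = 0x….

[0] flags=0010 → (cmp)
[1] flags=0010 HI?T → r3=0x17
[2] flags=0010 GT?T → r2=0xe7
[3] flags=1010 → (cmp)
[4] flags=1010 CS?T → r0=0xcf
[5] flags=1010 GE?F → skip
[6] flags=1010 MI?T → r3=0x51
[7] flags=1000 → (cmp)
[8] flags=1000 GE?F → skip
[9] flags=1000 GE?F → skip

VAL = 0xcf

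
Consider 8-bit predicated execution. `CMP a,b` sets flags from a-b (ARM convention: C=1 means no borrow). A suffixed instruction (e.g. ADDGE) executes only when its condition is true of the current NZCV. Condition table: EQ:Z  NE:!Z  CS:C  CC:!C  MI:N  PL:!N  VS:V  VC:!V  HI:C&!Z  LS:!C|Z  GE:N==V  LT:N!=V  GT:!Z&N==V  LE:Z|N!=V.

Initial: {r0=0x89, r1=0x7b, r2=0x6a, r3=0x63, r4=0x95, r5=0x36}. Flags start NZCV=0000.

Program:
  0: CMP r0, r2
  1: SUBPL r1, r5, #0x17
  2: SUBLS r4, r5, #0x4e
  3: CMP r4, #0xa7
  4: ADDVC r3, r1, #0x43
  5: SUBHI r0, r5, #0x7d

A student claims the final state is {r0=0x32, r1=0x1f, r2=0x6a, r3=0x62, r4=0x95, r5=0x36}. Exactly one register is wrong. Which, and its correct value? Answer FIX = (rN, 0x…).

FIX = (r0, 0x89)

0: ✓ CMP  NZCV=0011
1: ✓ SUBPL  r1←0x1f
2: · SUBLS
3: ✓ CMP  NZCV=1000
4: ✓ ADDVC  r3←0x62
5: · SUBHI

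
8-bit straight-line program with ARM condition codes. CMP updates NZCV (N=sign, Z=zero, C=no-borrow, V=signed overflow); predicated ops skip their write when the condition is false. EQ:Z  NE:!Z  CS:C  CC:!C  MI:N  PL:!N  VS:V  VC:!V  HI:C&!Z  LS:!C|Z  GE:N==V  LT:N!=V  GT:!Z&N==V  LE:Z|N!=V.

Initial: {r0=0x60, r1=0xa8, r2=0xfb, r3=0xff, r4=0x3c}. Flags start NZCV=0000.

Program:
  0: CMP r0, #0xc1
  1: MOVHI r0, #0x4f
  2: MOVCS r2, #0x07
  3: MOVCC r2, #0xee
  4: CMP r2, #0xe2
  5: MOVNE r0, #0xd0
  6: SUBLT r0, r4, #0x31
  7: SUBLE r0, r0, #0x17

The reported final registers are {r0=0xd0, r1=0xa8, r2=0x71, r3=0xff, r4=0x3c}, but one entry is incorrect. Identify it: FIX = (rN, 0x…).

[0] flags=1001 → (cmp)
[1] flags=1001 HI?F → skip
[2] flags=1001 CS?F → skip
[3] flags=1001 CC?T → r2=0xee
[4] flags=0010 → (cmp)
[5] flags=0010 NE?T → r0=0xd0
[6] flags=0010 LT?F → skip
[7] flags=0010 LE?F → skip

FIX = (r2, 0xee)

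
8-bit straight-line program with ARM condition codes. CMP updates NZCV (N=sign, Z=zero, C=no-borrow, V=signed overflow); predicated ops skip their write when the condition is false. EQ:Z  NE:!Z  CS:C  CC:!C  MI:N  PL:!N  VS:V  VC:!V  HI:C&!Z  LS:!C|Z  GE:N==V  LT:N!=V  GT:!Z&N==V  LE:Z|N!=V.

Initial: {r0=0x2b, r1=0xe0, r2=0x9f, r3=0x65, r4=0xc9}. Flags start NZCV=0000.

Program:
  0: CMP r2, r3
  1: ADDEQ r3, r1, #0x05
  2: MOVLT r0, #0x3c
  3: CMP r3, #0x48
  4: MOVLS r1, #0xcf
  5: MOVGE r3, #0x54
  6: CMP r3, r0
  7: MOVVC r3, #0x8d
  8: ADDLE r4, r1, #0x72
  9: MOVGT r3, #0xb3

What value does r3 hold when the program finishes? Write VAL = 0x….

[0] flags=0011 → (cmp)
[1] flags=0011 EQ?F → skip
[2] flags=0011 LT?T → r0=0x3c
[3] flags=0010 → (cmp)
[4] flags=0010 LS?F → skip
[5] flags=0010 GE?T → r3=0x54
[6] flags=0010 → (cmp)
[7] flags=0010 VC?T → r3=0x8d
[8] flags=0010 LE?F → skip
[9] flags=0010 GT?T → r3=0xb3

VAL = 0xb3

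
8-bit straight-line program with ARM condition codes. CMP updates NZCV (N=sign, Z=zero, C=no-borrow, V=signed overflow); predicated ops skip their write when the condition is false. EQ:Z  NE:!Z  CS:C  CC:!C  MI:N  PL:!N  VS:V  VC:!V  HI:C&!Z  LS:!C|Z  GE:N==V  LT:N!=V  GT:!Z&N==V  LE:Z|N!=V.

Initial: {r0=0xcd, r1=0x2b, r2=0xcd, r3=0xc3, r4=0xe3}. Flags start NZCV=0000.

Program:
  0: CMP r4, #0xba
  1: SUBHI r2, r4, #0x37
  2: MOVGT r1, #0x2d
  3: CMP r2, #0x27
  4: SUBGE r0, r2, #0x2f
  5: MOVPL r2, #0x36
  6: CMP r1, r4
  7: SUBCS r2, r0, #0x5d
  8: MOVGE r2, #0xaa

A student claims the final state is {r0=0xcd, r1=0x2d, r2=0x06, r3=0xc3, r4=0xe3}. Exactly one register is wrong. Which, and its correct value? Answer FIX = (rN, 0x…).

FIX = (r2, 0xaa)

[0] flags=0010 → (cmp)
[1] flags=0010 HI?T → r2=0xac
[2] flags=0010 GT?T → r1=0x2d
[3] flags=1010 → (cmp)
[4] flags=1010 GE?F → skip
[5] flags=1010 PL?F → skip
[6] flags=0000 → (cmp)
[7] flags=0000 CS?F → skip
[8] flags=0000 GE?T → r2=0xaa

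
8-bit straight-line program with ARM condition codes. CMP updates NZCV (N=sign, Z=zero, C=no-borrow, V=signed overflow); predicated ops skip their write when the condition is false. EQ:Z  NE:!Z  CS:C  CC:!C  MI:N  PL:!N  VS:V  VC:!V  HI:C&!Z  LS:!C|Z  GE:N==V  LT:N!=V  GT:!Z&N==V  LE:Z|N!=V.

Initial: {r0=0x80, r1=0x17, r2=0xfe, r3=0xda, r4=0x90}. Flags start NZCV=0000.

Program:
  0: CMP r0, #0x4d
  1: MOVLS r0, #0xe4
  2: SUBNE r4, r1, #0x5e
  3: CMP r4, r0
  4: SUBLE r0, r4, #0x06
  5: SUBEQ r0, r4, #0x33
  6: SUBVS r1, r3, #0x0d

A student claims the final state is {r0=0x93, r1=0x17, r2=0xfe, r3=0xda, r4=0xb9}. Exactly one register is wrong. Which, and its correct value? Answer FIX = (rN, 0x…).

0: ✓ CMP  NZCV=0011
1: · MOVLS
2: ✓ SUBNE  r4←0xb9
3: ✓ CMP  NZCV=0010
4: · SUBLE
5: · SUBEQ
6: · SUBVS

FIX = (r0, 0x80)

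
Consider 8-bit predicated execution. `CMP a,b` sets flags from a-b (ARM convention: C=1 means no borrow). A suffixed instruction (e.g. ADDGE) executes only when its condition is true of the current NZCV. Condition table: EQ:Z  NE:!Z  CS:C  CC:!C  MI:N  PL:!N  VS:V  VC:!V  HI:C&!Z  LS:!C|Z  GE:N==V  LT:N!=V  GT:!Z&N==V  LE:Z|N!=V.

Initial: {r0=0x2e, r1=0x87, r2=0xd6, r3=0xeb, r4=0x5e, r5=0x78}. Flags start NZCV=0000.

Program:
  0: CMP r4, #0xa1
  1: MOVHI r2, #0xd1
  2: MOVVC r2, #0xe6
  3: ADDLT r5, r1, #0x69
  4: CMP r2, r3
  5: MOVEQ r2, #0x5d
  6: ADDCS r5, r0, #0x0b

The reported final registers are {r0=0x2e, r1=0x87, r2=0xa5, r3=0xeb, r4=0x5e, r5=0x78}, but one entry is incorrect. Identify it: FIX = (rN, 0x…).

FIX = (r2, 0xd6)

[0] flags=1001 → (cmp)
[1] flags=1001 HI?F → skip
[2] flags=1001 VC?F → skip
[3] flags=1001 LT?F → skip
[4] flags=1000 → (cmp)
[5] flags=1000 EQ?F → skip
[6] flags=1000 CS?F → skip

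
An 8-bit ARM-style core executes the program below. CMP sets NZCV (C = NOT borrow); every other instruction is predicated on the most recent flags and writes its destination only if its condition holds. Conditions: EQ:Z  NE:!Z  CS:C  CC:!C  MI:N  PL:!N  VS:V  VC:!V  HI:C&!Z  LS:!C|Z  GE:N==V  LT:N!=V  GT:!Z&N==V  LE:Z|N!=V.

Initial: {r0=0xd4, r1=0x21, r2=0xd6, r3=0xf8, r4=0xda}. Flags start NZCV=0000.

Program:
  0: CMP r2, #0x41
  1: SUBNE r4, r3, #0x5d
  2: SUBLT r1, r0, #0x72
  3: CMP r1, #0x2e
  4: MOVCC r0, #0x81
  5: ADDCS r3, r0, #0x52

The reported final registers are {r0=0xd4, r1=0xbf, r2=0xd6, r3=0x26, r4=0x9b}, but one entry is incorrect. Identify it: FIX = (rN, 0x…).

FIX = (r1, 0x62)

[0] flags=1010 → (cmp)
[1] flags=1010 NE?T → r4=0x9b
[2] flags=1010 LT?T → r1=0x62
[3] flags=0010 → (cmp)
[4] flags=0010 CC?F → skip
[5] flags=0010 CS?T → r3=0x26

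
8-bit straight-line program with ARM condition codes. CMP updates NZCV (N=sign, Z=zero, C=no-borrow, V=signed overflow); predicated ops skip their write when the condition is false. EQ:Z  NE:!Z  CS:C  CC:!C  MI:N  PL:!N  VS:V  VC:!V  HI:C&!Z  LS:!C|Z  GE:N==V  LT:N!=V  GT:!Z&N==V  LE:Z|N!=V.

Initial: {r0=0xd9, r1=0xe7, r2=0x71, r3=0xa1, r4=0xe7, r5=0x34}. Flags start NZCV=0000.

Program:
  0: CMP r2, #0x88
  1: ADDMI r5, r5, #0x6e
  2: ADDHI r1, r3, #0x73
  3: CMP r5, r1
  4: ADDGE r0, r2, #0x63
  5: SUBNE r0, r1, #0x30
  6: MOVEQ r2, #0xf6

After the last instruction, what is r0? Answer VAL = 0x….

VAL = 0xb7

0: ✓ CMP  NZCV=1001
1: ✓ ADDMI  r5←0xa2
2: · ADDHI
3: ✓ CMP  NZCV=1000
4: · ADDGE
5: ✓ SUBNE  r0←0xb7
6: · MOVEQ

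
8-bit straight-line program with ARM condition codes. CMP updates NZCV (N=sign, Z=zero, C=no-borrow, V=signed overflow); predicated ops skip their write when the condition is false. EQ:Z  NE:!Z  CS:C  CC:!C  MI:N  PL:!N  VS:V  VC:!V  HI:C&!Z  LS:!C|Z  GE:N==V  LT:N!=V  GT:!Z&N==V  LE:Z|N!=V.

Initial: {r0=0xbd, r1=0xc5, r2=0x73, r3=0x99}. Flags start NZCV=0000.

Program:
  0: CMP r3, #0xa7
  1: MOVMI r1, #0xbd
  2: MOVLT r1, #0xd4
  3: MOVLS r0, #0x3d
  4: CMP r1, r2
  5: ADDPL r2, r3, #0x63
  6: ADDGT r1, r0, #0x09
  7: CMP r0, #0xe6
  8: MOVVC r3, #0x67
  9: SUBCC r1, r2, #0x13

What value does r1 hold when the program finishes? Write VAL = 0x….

VAL = 0xe9

[0] flags=1000 → (cmp)
[1] flags=1000 MI?T → r1=0xbd
[2] flags=1000 LT?T → r1=0xd4
[3] flags=1000 LS?T → r0=0x3d
[4] flags=0011 → (cmp)
[5] flags=0011 PL?T → r2=0xfc
[6] flags=0011 GT?F → skip
[7] flags=0000 → (cmp)
[8] flags=0000 VC?T → r3=0x67
[9] flags=0000 CC?T → r1=0xe9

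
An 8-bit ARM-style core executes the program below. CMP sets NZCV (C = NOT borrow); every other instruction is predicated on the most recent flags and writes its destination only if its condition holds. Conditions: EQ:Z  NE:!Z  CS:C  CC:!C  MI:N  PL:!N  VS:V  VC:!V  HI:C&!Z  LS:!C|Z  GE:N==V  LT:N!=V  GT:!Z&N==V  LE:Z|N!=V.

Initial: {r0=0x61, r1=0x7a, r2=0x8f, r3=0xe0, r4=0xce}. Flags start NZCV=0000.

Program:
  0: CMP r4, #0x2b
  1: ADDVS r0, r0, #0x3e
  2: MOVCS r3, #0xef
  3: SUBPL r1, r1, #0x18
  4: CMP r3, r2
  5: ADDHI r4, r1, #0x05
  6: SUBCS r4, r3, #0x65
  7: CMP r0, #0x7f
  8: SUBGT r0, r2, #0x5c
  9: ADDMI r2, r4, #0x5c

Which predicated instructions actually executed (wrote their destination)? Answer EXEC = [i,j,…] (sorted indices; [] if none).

EXEC = [2,5,6,9]

0: ✓ CMP  NZCV=1010
1: · ADDVS
2: ✓ MOVCS  r3←0xef
3: · SUBPL
4: ✓ CMP  NZCV=0010
5: ✓ ADDHI  r4←0x7f
6: ✓ SUBCS  r4←0x8a
7: ✓ CMP  NZCV=1000
8: · SUBGT
9: ✓ ADDMI  r2←0xe6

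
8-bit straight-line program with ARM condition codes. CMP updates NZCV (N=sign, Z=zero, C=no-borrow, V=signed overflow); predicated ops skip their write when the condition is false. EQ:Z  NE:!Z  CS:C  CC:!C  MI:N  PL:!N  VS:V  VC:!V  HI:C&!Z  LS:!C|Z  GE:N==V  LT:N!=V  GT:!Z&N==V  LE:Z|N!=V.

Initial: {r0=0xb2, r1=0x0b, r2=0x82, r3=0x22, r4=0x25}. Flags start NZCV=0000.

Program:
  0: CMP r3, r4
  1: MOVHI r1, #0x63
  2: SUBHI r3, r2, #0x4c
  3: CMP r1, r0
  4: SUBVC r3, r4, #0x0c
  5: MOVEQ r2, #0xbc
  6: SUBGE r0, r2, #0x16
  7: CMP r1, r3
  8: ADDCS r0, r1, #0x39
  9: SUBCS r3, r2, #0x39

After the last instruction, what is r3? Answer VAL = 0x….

0: ✓ CMP  NZCV=1000
1: · MOVHI
2: · SUBHI
3: ✓ CMP  NZCV=0000
4: ✓ SUBVC  r3←0x19
5: · MOVEQ
6: ✓ SUBGE  r0←0x6c
7: ✓ CMP  NZCV=1000
8: · ADDCS
9: · SUBCS

VAL = 0x19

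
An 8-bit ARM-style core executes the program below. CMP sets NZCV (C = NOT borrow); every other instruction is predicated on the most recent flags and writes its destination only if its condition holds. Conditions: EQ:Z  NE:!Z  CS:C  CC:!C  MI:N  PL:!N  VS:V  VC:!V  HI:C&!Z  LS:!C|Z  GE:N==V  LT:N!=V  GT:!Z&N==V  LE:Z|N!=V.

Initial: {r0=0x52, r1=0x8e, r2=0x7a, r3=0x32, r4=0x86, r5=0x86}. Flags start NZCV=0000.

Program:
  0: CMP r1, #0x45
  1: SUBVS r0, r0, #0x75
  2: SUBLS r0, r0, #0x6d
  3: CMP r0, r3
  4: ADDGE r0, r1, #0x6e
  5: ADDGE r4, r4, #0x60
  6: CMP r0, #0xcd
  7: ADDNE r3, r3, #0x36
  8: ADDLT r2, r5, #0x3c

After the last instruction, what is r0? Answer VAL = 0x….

0: ✓ CMP  NZCV=0011
1: ✓ SUBVS  r0←0xdd
2: · SUBLS
3: ✓ CMP  NZCV=1010
4: · ADDGE
5: · ADDGE
6: ✓ CMP  NZCV=0010
7: ✓ ADDNE  r3←0x68
8: · ADDLT

VAL = 0xdd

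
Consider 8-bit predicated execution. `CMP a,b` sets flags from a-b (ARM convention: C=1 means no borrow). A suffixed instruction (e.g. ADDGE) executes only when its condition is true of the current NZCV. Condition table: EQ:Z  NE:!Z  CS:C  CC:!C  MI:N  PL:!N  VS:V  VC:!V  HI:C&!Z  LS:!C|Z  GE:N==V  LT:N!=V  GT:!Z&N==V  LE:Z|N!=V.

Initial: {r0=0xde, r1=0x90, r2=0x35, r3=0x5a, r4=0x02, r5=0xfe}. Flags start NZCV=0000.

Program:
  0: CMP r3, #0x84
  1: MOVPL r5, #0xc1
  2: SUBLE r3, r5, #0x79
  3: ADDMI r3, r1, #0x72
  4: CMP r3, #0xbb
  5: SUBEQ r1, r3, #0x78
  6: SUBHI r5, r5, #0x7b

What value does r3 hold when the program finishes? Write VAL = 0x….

[0] flags=1001 → (cmp)
[1] flags=1001 PL?F → skip
[2] flags=1001 LE?F → skip
[3] flags=1001 MI?T → r3=0x02
[4] flags=0000 → (cmp)
[5] flags=0000 EQ?F → skip
[6] flags=0000 HI?F → skip

VAL = 0x02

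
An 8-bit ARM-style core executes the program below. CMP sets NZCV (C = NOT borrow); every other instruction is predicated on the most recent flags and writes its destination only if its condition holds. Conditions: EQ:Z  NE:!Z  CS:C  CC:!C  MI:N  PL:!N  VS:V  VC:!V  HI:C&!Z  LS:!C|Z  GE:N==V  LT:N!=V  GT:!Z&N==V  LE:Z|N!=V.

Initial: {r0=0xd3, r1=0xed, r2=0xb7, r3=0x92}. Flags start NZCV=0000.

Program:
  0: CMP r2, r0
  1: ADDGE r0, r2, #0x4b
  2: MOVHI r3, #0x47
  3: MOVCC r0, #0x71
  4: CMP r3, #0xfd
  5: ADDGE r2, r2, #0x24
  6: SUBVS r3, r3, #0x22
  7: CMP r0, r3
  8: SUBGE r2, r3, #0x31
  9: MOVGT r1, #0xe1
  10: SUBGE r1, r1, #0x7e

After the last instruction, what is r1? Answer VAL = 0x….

VAL = 0x63

[0] flags=1000 → (cmp)
[1] flags=1000 GE?F → skip
[2] flags=1000 HI?F → skip
[3] flags=1000 CC?T → r0=0x71
[4] flags=1000 → (cmp)
[5] flags=1000 GE?F → skip
[6] flags=1000 VS?F → skip
[7] flags=1001 → (cmp)
[8] flags=1001 GE?T → r2=0x61
[9] flags=1001 GT?T → r1=0xe1
[10] flags=1001 GE?T → r1=0x63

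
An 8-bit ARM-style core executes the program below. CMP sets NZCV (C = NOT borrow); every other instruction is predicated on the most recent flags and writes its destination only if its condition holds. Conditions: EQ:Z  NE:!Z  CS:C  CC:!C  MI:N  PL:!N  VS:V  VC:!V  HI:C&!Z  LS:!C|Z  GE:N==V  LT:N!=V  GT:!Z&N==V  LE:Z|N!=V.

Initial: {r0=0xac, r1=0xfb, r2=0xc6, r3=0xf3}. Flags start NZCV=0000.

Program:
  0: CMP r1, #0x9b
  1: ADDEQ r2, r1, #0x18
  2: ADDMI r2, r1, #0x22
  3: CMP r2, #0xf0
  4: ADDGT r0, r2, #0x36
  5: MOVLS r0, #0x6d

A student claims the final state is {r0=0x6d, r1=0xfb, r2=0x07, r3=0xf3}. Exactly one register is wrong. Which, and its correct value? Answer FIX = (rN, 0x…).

FIX = (r2, 0xc6)

[0] flags=0010 → (cmp)
[1] flags=0010 EQ?F → skip
[2] flags=0010 MI?F → skip
[3] flags=1000 → (cmp)
[4] flags=1000 GT?F → skip
[5] flags=1000 LS?T → r0=0x6d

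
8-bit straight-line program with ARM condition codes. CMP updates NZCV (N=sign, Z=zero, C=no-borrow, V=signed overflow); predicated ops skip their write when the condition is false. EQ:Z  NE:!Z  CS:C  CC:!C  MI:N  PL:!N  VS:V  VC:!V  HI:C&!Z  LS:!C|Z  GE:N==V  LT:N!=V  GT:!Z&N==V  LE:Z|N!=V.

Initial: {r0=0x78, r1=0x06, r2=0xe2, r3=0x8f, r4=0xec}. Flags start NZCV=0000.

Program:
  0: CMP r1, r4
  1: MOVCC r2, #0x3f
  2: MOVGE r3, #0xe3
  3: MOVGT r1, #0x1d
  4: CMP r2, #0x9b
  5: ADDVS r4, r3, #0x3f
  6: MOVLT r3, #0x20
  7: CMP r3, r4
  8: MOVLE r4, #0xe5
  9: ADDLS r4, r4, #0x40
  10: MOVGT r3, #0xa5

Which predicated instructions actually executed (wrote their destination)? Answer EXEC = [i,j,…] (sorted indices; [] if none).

EXEC = [1,2,3,5,8]

0: ✓ CMP  NZCV=0000
1: ✓ MOVCC  r2←0x3f
2: ✓ MOVGE  r3←0xe3
3: ✓ MOVGT  r1←0x1d
4: ✓ CMP  NZCV=1001
5: ✓ ADDVS  r4←0x22
6: · MOVLT
7: ✓ CMP  NZCV=1010
8: ✓ MOVLE  r4←0xe5
9: · ADDLS
10: · MOVGT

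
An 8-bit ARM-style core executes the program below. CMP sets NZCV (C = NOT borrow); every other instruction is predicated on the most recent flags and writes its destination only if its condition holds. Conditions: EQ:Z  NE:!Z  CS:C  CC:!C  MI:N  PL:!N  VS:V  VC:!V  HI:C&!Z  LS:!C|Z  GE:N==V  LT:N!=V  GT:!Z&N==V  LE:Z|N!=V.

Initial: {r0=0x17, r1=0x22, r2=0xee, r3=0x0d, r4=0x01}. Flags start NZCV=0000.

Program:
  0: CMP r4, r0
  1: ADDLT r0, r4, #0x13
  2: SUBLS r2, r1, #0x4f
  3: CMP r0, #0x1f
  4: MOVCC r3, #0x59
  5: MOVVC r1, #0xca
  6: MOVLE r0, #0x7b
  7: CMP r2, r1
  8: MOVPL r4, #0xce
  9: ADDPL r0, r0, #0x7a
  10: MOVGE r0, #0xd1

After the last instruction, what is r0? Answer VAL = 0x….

0: ✓ CMP  NZCV=1000
1: ✓ ADDLT  r0←0x14
2: ✓ SUBLS  r2←0xd3
3: ✓ CMP  NZCV=1000
4: ✓ MOVCC  r3←0x59
5: ✓ MOVVC  r1←0xca
6: ✓ MOVLE  r0←0x7b
7: ✓ CMP  NZCV=0010
8: ✓ MOVPL  r4←0xce
9: ✓ ADDPL  r0←0xf5
10: ✓ MOVGE  r0←0xd1

VAL = 0xd1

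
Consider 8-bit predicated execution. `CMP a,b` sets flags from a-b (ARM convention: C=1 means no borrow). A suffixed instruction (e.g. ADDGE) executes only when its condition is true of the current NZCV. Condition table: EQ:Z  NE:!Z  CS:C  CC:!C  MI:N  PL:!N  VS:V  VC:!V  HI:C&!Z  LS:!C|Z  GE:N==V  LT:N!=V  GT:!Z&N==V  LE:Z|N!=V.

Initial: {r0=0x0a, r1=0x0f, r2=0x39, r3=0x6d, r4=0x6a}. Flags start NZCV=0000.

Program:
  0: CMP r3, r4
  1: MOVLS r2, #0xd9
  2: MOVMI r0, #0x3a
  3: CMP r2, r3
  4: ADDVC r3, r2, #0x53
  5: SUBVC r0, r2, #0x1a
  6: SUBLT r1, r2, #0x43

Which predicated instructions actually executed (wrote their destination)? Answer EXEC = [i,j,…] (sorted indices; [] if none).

[0] flags=0010 → (cmp)
[1] flags=0010 LS?F → skip
[2] flags=0010 MI?F → skip
[3] flags=1000 → (cmp)
[4] flags=1000 VC?T → r3=0x8c
[5] flags=1000 VC?T → r0=0x1f
[6] flags=1000 LT?T → r1=0xf6

EXEC = [4,5,6]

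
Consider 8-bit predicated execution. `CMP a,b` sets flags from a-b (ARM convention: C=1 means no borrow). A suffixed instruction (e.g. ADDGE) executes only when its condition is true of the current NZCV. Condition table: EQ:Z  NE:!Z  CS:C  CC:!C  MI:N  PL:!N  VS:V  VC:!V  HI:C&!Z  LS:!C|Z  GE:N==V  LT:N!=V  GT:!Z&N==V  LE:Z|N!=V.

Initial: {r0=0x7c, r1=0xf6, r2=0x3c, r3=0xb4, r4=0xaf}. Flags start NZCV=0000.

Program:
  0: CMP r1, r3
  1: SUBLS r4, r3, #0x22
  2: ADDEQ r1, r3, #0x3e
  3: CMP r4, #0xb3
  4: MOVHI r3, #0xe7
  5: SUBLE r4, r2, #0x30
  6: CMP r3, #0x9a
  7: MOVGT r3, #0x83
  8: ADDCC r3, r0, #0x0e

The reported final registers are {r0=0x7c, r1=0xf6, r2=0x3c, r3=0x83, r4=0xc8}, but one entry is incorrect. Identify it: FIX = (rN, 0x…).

[0] flags=0010 → (cmp)
[1] flags=0010 LS?F → skip
[2] flags=0010 EQ?F → skip
[3] flags=1000 → (cmp)
[4] flags=1000 HI?F → skip
[5] flags=1000 LE?T → r4=0x0c
[6] flags=0010 → (cmp)
[7] flags=0010 GT?T → r3=0x83
[8] flags=0010 CC?F → skip

FIX = (r4, 0x0c)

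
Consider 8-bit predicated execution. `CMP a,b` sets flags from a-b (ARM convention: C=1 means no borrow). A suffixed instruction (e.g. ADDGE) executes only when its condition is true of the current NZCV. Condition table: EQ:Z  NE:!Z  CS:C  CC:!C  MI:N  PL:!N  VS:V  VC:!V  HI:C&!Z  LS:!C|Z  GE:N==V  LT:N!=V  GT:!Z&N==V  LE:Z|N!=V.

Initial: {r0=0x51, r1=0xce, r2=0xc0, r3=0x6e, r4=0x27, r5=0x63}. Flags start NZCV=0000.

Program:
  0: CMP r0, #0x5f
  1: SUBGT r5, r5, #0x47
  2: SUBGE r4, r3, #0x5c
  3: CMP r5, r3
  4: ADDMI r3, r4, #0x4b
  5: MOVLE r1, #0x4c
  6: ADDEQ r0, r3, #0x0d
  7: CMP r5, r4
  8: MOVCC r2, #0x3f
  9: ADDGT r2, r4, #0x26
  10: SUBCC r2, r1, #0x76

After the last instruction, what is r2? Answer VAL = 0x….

[0] flags=1000 → (cmp)
[1] flags=1000 GT?F → skip
[2] flags=1000 GE?F → skip
[3] flags=1000 → (cmp)
[4] flags=1000 MI?T → r3=0x72
[5] flags=1000 LE?T → r1=0x4c
[6] flags=1000 EQ?F → skip
[7] flags=0010 → (cmp)
[8] flags=0010 CC?F → skip
[9] flags=0010 GT?T → r2=0x4d
[10] flags=0010 CC?F → skip

VAL = 0x4d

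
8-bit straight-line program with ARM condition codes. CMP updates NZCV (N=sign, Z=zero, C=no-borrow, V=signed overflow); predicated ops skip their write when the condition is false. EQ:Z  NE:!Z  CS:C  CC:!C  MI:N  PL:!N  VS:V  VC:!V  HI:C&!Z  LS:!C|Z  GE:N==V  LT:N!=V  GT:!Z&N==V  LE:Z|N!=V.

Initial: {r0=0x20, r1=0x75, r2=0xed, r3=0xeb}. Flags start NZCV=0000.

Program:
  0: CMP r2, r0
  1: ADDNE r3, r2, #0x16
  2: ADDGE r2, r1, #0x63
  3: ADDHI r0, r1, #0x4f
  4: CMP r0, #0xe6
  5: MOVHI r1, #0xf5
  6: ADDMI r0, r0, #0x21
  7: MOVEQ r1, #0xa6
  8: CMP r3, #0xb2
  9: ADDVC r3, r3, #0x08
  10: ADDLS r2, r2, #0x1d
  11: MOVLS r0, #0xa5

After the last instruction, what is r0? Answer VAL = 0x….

VAL = 0xa5

0: ✓ CMP  NZCV=1010
1: ✓ ADDNE  r3←0x03
2: · ADDGE
3: ✓ ADDHI  r0←0xc4
4: ✓ CMP  NZCV=1000
5: · MOVHI
6: ✓ ADDMI  r0←0xe5
7: · MOVEQ
8: ✓ CMP  NZCV=0000
9: ✓ ADDVC  r3←0x0b
10: ✓ ADDLS  r2←0x0a
11: ✓ MOVLS  r0←0xa5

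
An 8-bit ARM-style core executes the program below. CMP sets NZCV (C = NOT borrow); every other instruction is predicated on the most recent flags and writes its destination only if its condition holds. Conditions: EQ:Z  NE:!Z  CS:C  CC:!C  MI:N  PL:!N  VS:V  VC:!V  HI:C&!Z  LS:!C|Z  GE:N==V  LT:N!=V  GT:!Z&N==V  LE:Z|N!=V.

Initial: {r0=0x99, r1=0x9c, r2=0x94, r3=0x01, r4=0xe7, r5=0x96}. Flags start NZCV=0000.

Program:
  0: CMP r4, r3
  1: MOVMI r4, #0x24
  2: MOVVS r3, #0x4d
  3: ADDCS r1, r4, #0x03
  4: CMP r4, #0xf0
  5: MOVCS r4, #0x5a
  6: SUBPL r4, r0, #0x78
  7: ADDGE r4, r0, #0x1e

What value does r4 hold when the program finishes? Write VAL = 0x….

0: ✓ CMP  NZCV=1010
1: ✓ MOVMI  r4←0x24
2: · MOVVS
3: ✓ ADDCS  r1←0x27
4: ✓ CMP  NZCV=0000
5: · MOVCS
6: ✓ SUBPL  r4←0x21
7: ✓ ADDGE  r4←0xb7

VAL = 0xb7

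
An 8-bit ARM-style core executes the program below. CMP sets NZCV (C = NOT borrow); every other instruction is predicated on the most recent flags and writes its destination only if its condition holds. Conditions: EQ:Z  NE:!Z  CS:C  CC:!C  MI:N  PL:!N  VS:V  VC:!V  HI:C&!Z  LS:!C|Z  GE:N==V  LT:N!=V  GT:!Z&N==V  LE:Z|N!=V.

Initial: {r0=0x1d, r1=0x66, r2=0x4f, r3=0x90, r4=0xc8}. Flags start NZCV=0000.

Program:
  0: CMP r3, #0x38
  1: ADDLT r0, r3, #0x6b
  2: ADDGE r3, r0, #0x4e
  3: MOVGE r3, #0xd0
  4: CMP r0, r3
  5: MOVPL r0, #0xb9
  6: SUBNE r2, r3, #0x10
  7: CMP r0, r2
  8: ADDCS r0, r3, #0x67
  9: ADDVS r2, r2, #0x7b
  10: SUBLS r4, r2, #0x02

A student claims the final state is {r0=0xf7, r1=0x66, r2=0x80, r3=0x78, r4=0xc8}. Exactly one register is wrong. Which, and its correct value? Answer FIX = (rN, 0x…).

[0] flags=0011 → (cmp)
[1] flags=0011 LT?T → r0=0xfb
[2] flags=0011 GE?F → skip
[3] flags=0011 GE?F → skip
[4] flags=0010 → (cmp)
[5] flags=0010 PL?T → r0=0xb9
[6] flags=0010 NE?T → r2=0x80
[7] flags=0010 → (cmp)
[8] flags=0010 CS?T → r0=0xf7
[9] flags=0010 VS?F → skip
[10] flags=0010 LS?F → skip

FIX = (r3, 0x90)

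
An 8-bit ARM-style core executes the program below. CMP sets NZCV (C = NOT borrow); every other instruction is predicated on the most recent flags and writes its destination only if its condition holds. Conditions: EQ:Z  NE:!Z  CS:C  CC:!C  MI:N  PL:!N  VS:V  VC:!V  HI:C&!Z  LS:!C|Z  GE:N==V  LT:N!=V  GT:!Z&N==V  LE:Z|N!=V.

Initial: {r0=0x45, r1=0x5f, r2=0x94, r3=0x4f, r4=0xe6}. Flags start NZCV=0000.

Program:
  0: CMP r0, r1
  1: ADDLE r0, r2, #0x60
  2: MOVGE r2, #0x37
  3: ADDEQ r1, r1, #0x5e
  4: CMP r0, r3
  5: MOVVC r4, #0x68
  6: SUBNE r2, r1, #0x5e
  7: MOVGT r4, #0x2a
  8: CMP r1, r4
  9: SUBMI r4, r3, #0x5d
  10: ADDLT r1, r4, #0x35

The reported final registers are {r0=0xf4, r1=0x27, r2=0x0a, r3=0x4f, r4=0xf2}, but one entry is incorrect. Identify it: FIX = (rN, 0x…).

0: ✓ CMP  NZCV=1000
1: ✓ ADDLE  r0←0xf4
2: · MOVGE
3: · ADDEQ
4: ✓ CMP  NZCV=1010
5: ✓ MOVVC  r4←0x68
6: ✓ SUBNE  r2←0x01
7: · MOVGT
8: ✓ CMP  NZCV=1000
9: ✓ SUBMI  r4←0xf2
10: ✓ ADDLT  r1←0x27

FIX = (r2, 0x01)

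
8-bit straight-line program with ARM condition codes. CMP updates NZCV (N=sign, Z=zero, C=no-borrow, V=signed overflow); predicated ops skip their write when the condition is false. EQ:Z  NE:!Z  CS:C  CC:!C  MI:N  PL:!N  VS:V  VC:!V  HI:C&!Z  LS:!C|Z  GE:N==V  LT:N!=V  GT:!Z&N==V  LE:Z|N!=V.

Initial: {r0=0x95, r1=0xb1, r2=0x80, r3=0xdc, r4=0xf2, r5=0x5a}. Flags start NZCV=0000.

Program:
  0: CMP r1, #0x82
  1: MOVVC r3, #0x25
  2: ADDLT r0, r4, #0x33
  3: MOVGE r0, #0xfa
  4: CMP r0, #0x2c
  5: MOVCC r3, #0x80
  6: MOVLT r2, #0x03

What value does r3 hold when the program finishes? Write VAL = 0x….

VAL = 0x25

0: ✓ CMP  NZCV=0010
1: ✓ MOVVC  r3←0x25
2: · ADDLT
3: ✓ MOVGE  r0←0xfa
4: ✓ CMP  NZCV=1010
5: · MOVCC
6: ✓ MOVLT  r2←0x03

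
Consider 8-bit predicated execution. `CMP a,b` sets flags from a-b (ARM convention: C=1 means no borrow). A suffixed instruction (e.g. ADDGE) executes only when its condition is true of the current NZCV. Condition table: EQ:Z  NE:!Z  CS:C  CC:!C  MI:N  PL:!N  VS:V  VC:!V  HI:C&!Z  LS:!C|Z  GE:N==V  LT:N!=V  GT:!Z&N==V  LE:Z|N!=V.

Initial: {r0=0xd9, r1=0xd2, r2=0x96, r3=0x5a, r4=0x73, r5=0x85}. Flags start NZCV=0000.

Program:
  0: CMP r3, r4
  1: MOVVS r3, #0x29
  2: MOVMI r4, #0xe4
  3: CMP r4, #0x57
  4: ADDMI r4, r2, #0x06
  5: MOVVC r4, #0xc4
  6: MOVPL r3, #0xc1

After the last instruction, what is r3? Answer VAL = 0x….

VAL = 0x5a

0: ✓ CMP  NZCV=1000
1: · MOVVS
2: ✓ MOVMI  r4←0xe4
3: ✓ CMP  NZCV=1010
4: ✓ ADDMI  r4←0x9c
5: ✓ MOVVC  r4←0xc4
6: · MOVPL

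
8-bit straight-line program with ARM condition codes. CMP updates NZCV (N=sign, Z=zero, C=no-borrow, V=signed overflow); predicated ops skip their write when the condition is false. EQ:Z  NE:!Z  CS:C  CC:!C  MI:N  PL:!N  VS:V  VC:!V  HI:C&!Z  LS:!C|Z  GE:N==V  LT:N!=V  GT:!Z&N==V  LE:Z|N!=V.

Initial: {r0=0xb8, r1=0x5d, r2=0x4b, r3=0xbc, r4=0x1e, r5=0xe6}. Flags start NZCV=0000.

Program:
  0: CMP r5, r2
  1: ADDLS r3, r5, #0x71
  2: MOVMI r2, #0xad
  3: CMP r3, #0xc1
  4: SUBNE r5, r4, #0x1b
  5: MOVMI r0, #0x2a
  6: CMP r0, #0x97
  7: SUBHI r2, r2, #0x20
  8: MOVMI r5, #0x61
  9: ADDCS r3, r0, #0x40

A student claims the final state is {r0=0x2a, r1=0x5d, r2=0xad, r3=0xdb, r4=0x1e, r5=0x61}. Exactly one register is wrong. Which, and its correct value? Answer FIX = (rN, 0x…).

0: ✓ CMP  NZCV=1010
1: · ADDLS
2: ✓ MOVMI  r2←0xad
3: ✓ CMP  NZCV=1000
4: ✓ SUBNE  r5←0x03
5: ✓ MOVMI  r0←0x2a
6: ✓ CMP  NZCV=1001
7: · SUBHI
8: ✓ MOVMI  r5←0x61
9: · ADDCS

FIX = (r3, 0xbc)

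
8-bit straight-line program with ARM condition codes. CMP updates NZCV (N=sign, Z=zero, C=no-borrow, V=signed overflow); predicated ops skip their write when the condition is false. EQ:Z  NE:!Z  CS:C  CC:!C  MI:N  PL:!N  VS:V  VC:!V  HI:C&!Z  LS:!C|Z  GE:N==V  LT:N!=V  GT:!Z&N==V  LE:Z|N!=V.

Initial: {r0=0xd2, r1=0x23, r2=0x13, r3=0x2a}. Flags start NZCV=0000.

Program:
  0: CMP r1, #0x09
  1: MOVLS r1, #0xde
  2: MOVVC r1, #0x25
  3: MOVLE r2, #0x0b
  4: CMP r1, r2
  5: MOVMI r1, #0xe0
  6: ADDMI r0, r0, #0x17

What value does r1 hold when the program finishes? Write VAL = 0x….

[0] flags=0010 → (cmp)
[1] flags=0010 LS?F → skip
[2] flags=0010 VC?T → r1=0x25
[3] flags=0010 LE?F → skip
[4] flags=0010 → (cmp)
[5] flags=0010 MI?F → skip
[6] flags=0010 MI?F → skip

VAL = 0x25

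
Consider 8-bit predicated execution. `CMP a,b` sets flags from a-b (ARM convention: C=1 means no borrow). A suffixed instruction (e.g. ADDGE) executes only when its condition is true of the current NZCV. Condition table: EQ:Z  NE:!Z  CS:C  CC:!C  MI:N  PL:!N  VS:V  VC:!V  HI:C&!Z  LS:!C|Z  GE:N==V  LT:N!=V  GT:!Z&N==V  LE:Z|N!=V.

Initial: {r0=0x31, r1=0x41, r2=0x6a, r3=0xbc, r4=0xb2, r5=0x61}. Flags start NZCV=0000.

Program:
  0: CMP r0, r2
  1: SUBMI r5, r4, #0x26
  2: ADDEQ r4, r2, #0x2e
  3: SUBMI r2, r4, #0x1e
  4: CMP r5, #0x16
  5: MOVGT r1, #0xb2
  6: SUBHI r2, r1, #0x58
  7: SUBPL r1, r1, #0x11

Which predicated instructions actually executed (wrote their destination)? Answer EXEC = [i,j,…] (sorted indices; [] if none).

[0] flags=1000 → (cmp)
[1] flags=1000 MI?T → r5=0x8c
[2] flags=1000 EQ?F → skip
[3] flags=1000 MI?T → r2=0x94
[4] flags=0011 → (cmp)
[5] flags=0011 GT?F → skip
[6] flags=0011 HI?T → r2=0xe9
[7] flags=0011 PL?T → r1=0x30

EXEC = [1,3,6,7]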